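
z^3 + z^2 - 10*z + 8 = (z - 2)*(z - 1)*(z + 4)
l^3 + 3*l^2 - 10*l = l*(l - 2)*(l + 5)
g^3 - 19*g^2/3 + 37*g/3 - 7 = (g - 3)*(g - 7/3)*(g - 1)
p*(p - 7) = p^2 - 7*p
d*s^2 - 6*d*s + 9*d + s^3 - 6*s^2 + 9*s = (d + s)*(s - 3)^2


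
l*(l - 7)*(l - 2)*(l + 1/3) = l^4 - 26*l^3/3 + 11*l^2 + 14*l/3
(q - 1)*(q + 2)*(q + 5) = q^3 + 6*q^2 + 3*q - 10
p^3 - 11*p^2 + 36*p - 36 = (p - 6)*(p - 3)*(p - 2)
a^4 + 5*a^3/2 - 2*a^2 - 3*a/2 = a*(a - 1)*(a + 1/2)*(a + 3)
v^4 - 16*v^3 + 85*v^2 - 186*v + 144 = (v - 8)*(v - 3)^2*(v - 2)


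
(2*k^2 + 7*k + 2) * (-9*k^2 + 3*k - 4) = -18*k^4 - 57*k^3 - 5*k^2 - 22*k - 8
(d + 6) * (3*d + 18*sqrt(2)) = 3*d^2 + 18*d + 18*sqrt(2)*d + 108*sqrt(2)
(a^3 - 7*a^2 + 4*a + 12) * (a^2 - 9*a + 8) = a^5 - 16*a^4 + 75*a^3 - 80*a^2 - 76*a + 96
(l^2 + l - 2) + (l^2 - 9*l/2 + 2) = 2*l^2 - 7*l/2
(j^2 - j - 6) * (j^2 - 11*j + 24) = j^4 - 12*j^3 + 29*j^2 + 42*j - 144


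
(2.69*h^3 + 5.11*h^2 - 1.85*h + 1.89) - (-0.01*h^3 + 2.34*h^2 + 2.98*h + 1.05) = 2.7*h^3 + 2.77*h^2 - 4.83*h + 0.84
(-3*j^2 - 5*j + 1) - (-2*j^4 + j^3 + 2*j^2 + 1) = 2*j^4 - j^3 - 5*j^2 - 5*j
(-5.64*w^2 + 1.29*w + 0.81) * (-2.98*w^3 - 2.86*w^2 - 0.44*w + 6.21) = 16.8072*w^5 + 12.2862*w^4 - 3.6216*w^3 - 37.9086*w^2 + 7.6545*w + 5.0301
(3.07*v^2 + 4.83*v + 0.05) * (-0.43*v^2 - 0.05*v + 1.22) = -1.3201*v^4 - 2.2304*v^3 + 3.4824*v^2 + 5.8901*v + 0.061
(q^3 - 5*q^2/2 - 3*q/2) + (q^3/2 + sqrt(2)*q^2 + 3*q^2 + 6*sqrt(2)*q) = 3*q^3/2 + q^2/2 + sqrt(2)*q^2 - 3*q/2 + 6*sqrt(2)*q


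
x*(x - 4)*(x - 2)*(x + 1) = x^4 - 5*x^3 + 2*x^2 + 8*x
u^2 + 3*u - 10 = (u - 2)*(u + 5)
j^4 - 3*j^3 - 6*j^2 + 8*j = j*(j - 4)*(j - 1)*(j + 2)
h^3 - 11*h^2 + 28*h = h*(h - 7)*(h - 4)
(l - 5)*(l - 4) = l^2 - 9*l + 20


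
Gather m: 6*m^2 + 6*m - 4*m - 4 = 6*m^2 + 2*m - 4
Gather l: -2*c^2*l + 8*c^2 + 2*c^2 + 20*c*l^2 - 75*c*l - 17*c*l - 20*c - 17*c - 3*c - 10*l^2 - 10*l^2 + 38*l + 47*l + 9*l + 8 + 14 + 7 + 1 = 10*c^2 - 40*c + l^2*(20*c - 20) + l*(-2*c^2 - 92*c + 94) + 30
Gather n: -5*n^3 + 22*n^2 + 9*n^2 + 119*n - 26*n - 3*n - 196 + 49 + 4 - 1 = -5*n^3 + 31*n^2 + 90*n - 144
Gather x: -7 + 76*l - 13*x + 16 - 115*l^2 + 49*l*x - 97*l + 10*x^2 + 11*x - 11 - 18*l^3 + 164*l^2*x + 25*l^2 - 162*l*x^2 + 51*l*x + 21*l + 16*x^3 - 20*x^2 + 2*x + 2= -18*l^3 - 90*l^2 + 16*x^3 + x^2*(-162*l - 10) + x*(164*l^2 + 100*l)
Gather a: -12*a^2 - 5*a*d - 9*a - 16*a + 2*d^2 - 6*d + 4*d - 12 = -12*a^2 + a*(-5*d - 25) + 2*d^2 - 2*d - 12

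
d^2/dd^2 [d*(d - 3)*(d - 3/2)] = 6*d - 9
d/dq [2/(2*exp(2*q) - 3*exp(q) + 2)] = (6 - 8*exp(q))*exp(q)/(2*exp(2*q) - 3*exp(q) + 2)^2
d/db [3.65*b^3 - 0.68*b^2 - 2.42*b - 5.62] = 10.95*b^2 - 1.36*b - 2.42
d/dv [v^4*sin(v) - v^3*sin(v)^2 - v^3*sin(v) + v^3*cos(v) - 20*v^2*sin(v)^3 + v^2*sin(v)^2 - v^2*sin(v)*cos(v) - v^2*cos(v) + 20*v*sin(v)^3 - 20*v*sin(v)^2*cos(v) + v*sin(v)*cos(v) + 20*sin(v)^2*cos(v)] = v^4*cos(v) + 3*v^3*sin(v) - v^3*sin(2*v) - v^3*cos(v) - 2*v^2*sin(v) + v^2*sin(2*v) - 12*v^2*cos(v) + v^2*cos(2*v)/2 + 15*v^2*cos(3*v) - 3*v^2/2 - 25*v*sin(v) - v*sin(2*v) - 5*v*sin(3*v) + 13*v*cos(v) - 15*v*cos(3*v) + v + 10*sin(v) + sin(2*v)/2 + 10*sin(3*v) - 5*cos(v) + 5*cos(3*v)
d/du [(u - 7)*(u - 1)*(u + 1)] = 3*u^2 - 14*u - 1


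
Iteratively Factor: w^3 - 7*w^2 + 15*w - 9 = (w - 1)*(w^2 - 6*w + 9) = (w - 3)*(w - 1)*(w - 3)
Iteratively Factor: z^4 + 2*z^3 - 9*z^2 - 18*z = (z + 2)*(z^3 - 9*z) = (z - 3)*(z + 2)*(z^2 + 3*z) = (z - 3)*(z + 2)*(z + 3)*(z)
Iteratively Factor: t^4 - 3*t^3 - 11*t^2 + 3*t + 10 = (t - 1)*(t^3 - 2*t^2 - 13*t - 10) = (t - 1)*(t + 1)*(t^2 - 3*t - 10) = (t - 1)*(t + 1)*(t + 2)*(t - 5)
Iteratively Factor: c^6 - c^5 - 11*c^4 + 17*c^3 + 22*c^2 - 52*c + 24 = (c + 3)*(c^5 - 4*c^4 + c^3 + 14*c^2 - 20*c + 8) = (c - 2)*(c + 3)*(c^4 - 2*c^3 - 3*c^2 + 8*c - 4) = (c - 2)*(c - 1)*(c + 3)*(c^3 - c^2 - 4*c + 4) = (c - 2)*(c - 1)^2*(c + 3)*(c^2 - 4) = (c - 2)^2*(c - 1)^2*(c + 3)*(c + 2)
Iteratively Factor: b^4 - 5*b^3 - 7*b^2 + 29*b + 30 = (b - 3)*(b^3 - 2*b^2 - 13*b - 10) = (b - 3)*(b + 1)*(b^2 - 3*b - 10) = (b - 3)*(b + 1)*(b + 2)*(b - 5)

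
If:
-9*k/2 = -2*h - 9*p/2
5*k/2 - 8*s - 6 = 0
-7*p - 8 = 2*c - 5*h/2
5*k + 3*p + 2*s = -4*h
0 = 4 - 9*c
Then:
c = 4/9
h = 4184/3219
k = -6604/28971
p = -7780/9657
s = -23792/28971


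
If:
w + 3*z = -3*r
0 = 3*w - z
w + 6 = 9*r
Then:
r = 20/31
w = -6/31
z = -18/31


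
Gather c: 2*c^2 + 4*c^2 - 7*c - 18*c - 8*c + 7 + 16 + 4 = 6*c^2 - 33*c + 27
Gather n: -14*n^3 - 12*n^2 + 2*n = -14*n^3 - 12*n^2 + 2*n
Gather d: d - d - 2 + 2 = 0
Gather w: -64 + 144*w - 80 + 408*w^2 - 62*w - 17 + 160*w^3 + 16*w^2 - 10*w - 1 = 160*w^3 + 424*w^2 + 72*w - 162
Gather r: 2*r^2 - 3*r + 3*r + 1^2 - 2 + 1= 2*r^2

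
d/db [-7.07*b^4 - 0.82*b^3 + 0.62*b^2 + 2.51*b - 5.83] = -28.28*b^3 - 2.46*b^2 + 1.24*b + 2.51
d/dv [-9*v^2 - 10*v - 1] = -18*v - 10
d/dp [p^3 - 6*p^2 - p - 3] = 3*p^2 - 12*p - 1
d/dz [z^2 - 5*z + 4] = 2*z - 5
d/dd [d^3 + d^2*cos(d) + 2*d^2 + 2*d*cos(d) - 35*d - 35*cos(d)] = -d^2*sin(d) + 3*d^2 + 2*sqrt(2)*d*cos(d + pi/4) + 4*d + 35*sin(d) + 2*cos(d) - 35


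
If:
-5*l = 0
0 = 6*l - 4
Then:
No Solution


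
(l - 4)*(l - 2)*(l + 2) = l^3 - 4*l^2 - 4*l + 16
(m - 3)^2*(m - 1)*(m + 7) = m^4 - 34*m^2 + 96*m - 63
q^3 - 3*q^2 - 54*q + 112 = (q - 8)*(q - 2)*(q + 7)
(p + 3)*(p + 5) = p^2 + 8*p + 15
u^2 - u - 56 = (u - 8)*(u + 7)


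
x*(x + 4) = x^2 + 4*x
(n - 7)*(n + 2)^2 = n^3 - 3*n^2 - 24*n - 28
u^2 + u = u*(u + 1)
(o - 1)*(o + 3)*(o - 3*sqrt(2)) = o^3 - 3*sqrt(2)*o^2 + 2*o^2 - 6*sqrt(2)*o - 3*o + 9*sqrt(2)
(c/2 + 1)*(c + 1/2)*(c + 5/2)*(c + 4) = c^4/2 + 9*c^3/2 + 109*c^2/8 + 63*c/4 + 5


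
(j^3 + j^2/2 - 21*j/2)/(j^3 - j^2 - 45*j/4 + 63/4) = 2*j/(2*j - 3)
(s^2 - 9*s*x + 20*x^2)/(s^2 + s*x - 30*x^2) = (s - 4*x)/(s + 6*x)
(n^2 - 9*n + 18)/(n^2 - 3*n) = (n - 6)/n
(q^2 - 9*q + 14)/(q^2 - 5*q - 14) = (q - 2)/(q + 2)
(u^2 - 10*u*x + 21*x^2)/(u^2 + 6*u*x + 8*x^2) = (u^2 - 10*u*x + 21*x^2)/(u^2 + 6*u*x + 8*x^2)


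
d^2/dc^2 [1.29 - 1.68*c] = 0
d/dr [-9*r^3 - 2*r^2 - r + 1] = -27*r^2 - 4*r - 1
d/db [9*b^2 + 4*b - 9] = 18*b + 4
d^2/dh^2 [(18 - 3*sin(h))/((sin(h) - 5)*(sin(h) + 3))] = 3*(sin(h)^5 - 22*sin(h)^4 + 124*sin(h)^3 - 378*sin(h)^2 + 243*sin(h) + 288)/((sin(h) - 5)^3*(sin(h) + 3)^3)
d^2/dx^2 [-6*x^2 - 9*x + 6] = -12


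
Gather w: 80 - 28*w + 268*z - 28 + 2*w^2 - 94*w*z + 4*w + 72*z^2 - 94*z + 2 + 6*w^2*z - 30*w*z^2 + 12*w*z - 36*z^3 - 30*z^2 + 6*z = w^2*(6*z + 2) + w*(-30*z^2 - 82*z - 24) - 36*z^3 + 42*z^2 + 180*z + 54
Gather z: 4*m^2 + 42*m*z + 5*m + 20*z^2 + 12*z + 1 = 4*m^2 + 5*m + 20*z^2 + z*(42*m + 12) + 1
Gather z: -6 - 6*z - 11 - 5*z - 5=-11*z - 22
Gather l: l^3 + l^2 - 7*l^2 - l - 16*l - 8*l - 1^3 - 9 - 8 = l^3 - 6*l^2 - 25*l - 18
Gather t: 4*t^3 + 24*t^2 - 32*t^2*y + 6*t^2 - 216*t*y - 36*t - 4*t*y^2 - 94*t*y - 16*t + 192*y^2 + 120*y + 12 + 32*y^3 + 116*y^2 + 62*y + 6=4*t^3 + t^2*(30 - 32*y) + t*(-4*y^2 - 310*y - 52) + 32*y^3 + 308*y^2 + 182*y + 18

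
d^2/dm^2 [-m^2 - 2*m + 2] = -2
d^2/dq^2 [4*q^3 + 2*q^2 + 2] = 24*q + 4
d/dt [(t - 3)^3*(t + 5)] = 4*(t - 3)^2*(t + 3)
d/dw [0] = 0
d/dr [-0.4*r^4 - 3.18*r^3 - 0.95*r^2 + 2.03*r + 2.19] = -1.6*r^3 - 9.54*r^2 - 1.9*r + 2.03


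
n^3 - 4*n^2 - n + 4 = (n - 4)*(n - 1)*(n + 1)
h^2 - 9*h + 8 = (h - 8)*(h - 1)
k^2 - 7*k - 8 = (k - 8)*(k + 1)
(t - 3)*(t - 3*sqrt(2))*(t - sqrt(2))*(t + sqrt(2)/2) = t^4 - 7*sqrt(2)*t^3/2 - 3*t^3 + 2*t^2 + 21*sqrt(2)*t^2/2 - 6*t + 3*sqrt(2)*t - 9*sqrt(2)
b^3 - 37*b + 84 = (b - 4)*(b - 3)*(b + 7)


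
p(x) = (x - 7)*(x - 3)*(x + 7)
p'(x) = (x - 7)*(x - 3) + (x - 7)*(x + 7) + (x - 3)*(x + 7) = 3*x^2 - 6*x - 49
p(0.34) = 130.03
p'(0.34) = -50.69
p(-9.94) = -644.46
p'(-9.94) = 307.05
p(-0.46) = 168.81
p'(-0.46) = -45.61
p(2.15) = 37.72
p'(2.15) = -48.03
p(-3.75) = 235.83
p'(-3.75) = 15.69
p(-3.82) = 234.66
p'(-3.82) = 17.70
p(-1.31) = 203.79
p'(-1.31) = -35.99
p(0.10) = 142.07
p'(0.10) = -49.57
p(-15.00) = -3168.00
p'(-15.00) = 716.00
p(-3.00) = 240.00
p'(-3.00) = -4.00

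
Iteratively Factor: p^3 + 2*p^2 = (p)*(p^2 + 2*p) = p^2*(p + 2)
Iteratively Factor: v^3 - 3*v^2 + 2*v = (v - 2)*(v^2 - v) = (v - 2)*(v - 1)*(v)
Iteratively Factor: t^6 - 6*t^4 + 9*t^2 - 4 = (t + 1)*(t^5 - t^4 - 5*t^3 + 5*t^2 + 4*t - 4) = (t + 1)^2*(t^4 - 2*t^3 - 3*t^2 + 8*t - 4) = (t + 1)^2*(t + 2)*(t^3 - 4*t^2 + 5*t - 2) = (t - 2)*(t + 1)^2*(t + 2)*(t^2 - 2*t + 1) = (t - 2)*(t - 1)*(t + 1)^2*(t + 2)*(t - 1)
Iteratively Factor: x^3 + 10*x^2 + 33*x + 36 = (x + 3)*(x^2 + 7*x + 12) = (x + 3)^2*(x + 4)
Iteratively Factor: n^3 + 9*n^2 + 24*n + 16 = (n + 1)*(n^2 + 8*n + 16) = (n + 1)*(n + 4)*(n + 4)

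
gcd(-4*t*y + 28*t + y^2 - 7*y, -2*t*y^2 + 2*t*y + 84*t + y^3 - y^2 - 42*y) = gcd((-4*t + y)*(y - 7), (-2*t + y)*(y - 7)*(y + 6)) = y - 7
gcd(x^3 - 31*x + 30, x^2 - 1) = x - 1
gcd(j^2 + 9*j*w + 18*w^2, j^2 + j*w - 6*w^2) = j + 3*w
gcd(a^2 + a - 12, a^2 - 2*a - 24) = a + 4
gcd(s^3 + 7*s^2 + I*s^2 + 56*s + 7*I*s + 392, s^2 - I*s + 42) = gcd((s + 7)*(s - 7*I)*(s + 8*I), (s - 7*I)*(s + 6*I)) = s - 7*I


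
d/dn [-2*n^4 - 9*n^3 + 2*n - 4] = -8*n^3 - 27*n^2 + 2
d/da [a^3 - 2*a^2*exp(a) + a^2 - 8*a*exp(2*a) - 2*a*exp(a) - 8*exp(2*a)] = -2*a^2*exp(a) + 3*a^2 - 16*a*exp(2*a) - 6*a*exp(a) + 2*a - 24*exp(2*a) - 2*exp(a)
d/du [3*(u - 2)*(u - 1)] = 6*u - 9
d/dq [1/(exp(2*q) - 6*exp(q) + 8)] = 2*(3 - exp(q))*exp(q)/(exp(2*q) - 6*exp(q) + 8)^2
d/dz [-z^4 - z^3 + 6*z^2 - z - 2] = -4*z^3 - 3*z^2 + 12*z - 1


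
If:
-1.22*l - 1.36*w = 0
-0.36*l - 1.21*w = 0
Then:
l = 0.00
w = 0.00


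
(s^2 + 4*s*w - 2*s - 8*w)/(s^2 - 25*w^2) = (s^2 + 4*s*w - 2*s - 8*w)/(s^2 - 25*w^2)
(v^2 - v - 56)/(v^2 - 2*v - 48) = (v + 7)/(v + 6)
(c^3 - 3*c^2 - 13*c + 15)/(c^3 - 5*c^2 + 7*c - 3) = (c^2 - 2*c - 15)/(c^2 - 4*c + 3)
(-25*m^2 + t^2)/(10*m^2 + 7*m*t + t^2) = (-5*m + t)/(2*m + t)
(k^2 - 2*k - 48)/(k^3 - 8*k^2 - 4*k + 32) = (k + 6)/(k^2 - 4)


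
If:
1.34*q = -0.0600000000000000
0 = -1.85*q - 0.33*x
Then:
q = -0.04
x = 0.25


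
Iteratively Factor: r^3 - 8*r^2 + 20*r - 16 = (r - 2)*(r^2 - 6*r + 8) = (r - 4)*(r - 2)*(r - 2)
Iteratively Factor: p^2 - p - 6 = (p + 2)*(p - 3)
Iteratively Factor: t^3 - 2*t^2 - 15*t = (t - 5)*(t^2 + 3*t) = (t - 5)*(t + 3)*(t)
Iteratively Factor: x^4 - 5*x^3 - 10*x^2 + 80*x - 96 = (x - 3)*(x^3 - 2*x^2 - 16*x + 32) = (x - 3)*(x + 4)*(x^2 - 6*x + 8) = (x - 3)*(x - 2)*(x + 4)*(x - 4)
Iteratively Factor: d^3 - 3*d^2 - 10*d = (d)*(d^2 - 3*d - 10) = d*(d - 5)*(d + 2)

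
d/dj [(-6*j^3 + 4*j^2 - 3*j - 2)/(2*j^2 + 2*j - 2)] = (-6*j^4 - 12*j^3 + 25*j^2 - 4*j + 5)/(2*(j^4 + 2*j^3 - j^2 - 2*j + 1))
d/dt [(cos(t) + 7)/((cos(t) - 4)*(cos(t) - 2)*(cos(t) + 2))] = (-109*cos(t) + 17*cos(2*t) + cos(3*t) - 71)*sin(t)/(2*(cos(t) - 4)^2*(cos(t) - 2)^2*(cos(t) + 2)^2)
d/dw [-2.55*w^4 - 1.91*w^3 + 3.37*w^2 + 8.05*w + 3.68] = -10.2*w^3 - 5.73*w^2 + 6.74*w + 8.05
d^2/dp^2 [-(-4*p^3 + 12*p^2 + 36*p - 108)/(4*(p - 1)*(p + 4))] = 2*(13*p^3 + 9*p^2 + 183*p + 195)/(p^6 + 9*p^5 + 15*p^4 - 45*p^3 - 60*p^2 + 144*p - 64)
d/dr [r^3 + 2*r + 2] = 3*r^2 + 2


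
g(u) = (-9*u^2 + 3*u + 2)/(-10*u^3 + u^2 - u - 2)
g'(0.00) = -1.00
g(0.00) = -1.00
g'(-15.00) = 0.00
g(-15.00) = -0.06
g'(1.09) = 0.27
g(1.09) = 0.37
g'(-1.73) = -0.33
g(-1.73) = -0.55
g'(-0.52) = -461.36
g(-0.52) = -10.15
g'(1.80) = -0.09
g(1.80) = 0.37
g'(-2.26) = -0.19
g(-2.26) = -0.42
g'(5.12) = -0.03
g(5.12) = 0.17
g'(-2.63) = -0.14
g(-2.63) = -0.36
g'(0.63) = 1.93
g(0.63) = -0.07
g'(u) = (3 - 18*u)/(-10*u^3 + u^2 - u - 2) + (-9*u^2 + 3*u + 2)*(30*u^2 - 2*u + 1)/(-10*u^3 + u^2 - u - 2)^2 = 2*(-45*u^4 + 30*u^3 + 33*u^2 + 16*u - 2)/(100*u^6 - 20*u^5 + 21*u^4 + 38*u^3 - 3*u^2 + 4*u + 4)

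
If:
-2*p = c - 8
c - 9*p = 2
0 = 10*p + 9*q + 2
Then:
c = 76/11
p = 6/11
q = -82/99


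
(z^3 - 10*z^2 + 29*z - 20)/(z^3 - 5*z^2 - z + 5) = (z - 4)/(z + 1)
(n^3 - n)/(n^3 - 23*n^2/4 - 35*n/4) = 4*(1 - n^2)/(-4*n^2 + 23*n + 35)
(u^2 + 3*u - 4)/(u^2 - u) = (u + 4)/u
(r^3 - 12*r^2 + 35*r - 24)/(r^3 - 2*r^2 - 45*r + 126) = (r^2 - 9*r + 8)/(r^2 + r - 42)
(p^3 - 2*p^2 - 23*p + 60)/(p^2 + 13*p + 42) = (p^3 - 2*p^2 - 23*p + 60)/(p^2 + 13*p + 42)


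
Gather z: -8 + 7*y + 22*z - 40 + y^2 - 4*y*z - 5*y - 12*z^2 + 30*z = y^2 + 2*y - 12*z^2 + z*(52 - 4*y) - 48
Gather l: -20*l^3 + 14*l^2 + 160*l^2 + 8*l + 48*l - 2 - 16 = -20*l^3 + 174*l^2 + 56*l - 18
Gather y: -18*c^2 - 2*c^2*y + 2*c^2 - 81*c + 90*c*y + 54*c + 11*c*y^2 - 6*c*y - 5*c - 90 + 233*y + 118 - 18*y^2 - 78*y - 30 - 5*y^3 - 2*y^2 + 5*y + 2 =-16*c^2 - 32*c - 5*y^3 + y^2*(11*c - 20) + y*(-2*c^2 + 84*c + 160)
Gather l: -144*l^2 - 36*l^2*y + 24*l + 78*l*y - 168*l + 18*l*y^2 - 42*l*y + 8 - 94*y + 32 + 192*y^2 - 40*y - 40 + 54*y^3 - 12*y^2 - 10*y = l^2*(-36*y - 144) + l*(18*y^2 + 36*y - 144) + 54*y^3 + 180*y^2 - 144*y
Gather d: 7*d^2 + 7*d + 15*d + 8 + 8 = 7*d^2 + 22*d + 16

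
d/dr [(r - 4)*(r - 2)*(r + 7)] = 3*r^2 + 2*r - 34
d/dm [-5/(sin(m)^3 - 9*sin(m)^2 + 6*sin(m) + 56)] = 15*(sin(m)^2 - 6*sin(m) + 2)*cos(m)/(sin(m)^3 - 9*sin(m)^2 + 6*sin(m) + 56)^2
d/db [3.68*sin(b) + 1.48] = 3.68*cos(b)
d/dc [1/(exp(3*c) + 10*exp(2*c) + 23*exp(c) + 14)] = (-3*exp(2*c) - 20*exp(c) - 23)*exp(c)/(exp(3*c) + 10*exp(2*c) + 23*exp(c) + 14)^2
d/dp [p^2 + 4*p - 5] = 2*p + 4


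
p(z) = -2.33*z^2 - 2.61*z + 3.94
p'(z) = -4.66*z - 2.61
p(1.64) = -6.61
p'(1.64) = -10.25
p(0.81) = 0.30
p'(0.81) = -6.38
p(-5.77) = -58.57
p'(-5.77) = 24.28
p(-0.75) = 4.59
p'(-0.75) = 0.88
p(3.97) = -43.14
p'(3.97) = -21.11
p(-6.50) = -77.54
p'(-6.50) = 27.68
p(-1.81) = 1.03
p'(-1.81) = 5.82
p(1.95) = -10.01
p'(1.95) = -11.70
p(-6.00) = -64.28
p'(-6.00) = 25.35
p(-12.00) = -300.26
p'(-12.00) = 53.31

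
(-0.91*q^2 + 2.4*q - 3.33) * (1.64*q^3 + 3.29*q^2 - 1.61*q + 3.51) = -1.4924*q^5 + 0.942099999999999*q^4 + 3.8999*q^3 - 18.0138*q^2 + 13.7853*q - 11.6883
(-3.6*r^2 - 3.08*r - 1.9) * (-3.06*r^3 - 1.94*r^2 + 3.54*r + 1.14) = 11.016*r^5 + 16.4088*r^4 - 0.954799999999999*r^3 - 11.3212*r^2 - 10.2372*r - 2.166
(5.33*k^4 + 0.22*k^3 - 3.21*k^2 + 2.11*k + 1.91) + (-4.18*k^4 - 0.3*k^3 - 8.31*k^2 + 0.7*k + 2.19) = 1.15*k^4 - 0.08*k^3 - 11.52*k^2 + 2.81*k + 4.1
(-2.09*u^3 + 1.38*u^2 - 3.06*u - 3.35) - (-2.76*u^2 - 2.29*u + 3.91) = -2.09*u^3 + 4.14*u^2 - 0.77*u - 7.26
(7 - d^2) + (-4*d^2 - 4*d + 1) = -5*d^2 - 4*d + 8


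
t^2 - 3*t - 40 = (t - 8)*(t + 5)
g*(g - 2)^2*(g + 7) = g^4 + 3*g^3 - 24*g^2 + 28*g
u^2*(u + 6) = u^3 + 6*u^2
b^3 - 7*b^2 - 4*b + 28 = (b - 7)*(b - 2)*(b + 2)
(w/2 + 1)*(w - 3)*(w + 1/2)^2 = w^4/2 - 27*w^2/8 - 25*w/8 - 3/4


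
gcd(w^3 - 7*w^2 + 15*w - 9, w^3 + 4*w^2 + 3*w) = 1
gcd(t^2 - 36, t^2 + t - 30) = t + 6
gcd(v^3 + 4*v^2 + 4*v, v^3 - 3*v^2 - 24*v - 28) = v^2 + 4*v + 4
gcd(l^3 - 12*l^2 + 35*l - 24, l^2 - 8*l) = l - 8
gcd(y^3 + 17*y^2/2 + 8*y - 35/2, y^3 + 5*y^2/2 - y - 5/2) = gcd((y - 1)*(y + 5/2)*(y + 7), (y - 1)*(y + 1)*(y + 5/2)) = y^2 + 3*y/2 - 5/2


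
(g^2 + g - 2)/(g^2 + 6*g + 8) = (g - 1)/(g + 4)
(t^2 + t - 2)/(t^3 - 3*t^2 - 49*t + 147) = (t^2 + t - 2)/(t^3 - 3*t^2 - 49*t + 147)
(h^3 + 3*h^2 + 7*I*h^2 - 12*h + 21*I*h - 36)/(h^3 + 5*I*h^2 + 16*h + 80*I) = (h^2 + 3*h*(1 + I) + 9*I)/(h^2 + I*h + 20)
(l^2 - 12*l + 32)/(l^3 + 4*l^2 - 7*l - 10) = (l^2 - 12*l + 32)/(l^3 + 4*l^2 - 7*l - 10)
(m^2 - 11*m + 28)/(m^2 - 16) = (m - 7)/(m + 4)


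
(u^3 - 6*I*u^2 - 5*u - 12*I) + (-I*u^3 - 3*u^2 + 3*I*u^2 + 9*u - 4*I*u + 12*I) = u^3 - I*u^3 - 3*u^2 - 3*I*u^2 + 4*u - 4*I*u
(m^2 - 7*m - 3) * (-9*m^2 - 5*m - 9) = -9*m^4 + 58*m^3 + 53*m^2 + 78*m + 27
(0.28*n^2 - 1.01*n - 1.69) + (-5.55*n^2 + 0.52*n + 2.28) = -5.27*n^2 - 0.49*n + 0.59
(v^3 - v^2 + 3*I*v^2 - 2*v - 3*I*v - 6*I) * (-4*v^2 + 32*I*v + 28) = -4*v^5 + 4*v^4 + 20*I*v^4 - 60*v^3 - 20*I*v^3 + 68*v^2 + 44*I*v^2 + 136*v - 84*I*v - 168*I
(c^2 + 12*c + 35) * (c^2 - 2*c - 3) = c^4 + 10*c^3 + 8*c^2 - 106*c - 105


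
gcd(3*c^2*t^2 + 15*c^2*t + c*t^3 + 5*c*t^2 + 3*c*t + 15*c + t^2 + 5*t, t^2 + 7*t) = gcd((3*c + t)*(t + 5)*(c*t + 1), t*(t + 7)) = 1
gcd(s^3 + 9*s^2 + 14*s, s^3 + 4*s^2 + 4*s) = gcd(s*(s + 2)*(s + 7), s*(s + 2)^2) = s^2 + 2*s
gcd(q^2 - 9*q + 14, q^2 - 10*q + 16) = q - 2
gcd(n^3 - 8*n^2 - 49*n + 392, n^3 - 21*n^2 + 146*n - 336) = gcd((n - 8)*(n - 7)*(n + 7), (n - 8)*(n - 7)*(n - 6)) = n^2 - 15*n + 56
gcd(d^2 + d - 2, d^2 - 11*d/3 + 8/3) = d - 1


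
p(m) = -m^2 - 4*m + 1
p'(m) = -2*m - 4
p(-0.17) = 1.65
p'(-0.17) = -3.66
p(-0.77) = 3.49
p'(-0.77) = -2.46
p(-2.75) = 4.44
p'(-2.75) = 1.50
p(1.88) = -10.05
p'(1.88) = -7.76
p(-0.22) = 1.83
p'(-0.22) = -3.56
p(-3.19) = 3.58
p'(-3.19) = 2.38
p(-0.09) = 1.35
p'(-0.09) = -3.82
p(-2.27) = 4.93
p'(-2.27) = 0.54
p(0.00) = 1.00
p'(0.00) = -4.00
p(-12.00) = -95.00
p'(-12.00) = 20.00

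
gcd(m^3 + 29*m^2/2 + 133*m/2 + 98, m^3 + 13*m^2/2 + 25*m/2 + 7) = m + 7/2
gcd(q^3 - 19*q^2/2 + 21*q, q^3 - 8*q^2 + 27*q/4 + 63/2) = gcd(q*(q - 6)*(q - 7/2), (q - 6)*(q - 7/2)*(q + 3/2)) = q^2 - 19*q/2 + 21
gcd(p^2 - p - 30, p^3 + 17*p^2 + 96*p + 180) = p + 5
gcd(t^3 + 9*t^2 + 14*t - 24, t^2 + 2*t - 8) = t + 4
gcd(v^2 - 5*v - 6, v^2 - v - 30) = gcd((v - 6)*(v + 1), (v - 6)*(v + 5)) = v - 6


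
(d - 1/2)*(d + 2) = d^2 + 3*d/2 - 1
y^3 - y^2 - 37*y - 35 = (y - 7)*(y + 1)*(y + 5)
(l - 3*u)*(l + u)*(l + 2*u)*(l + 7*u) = l^4 + 7*l^3*u - 7*l^2*u^2 - 55*l*u^3 - 42*u^4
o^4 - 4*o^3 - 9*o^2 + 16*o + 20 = (o - 5)*(o - 2)*(o + 1)*(o + 2)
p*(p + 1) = p^2 + p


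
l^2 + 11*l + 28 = (l + 4)*(l + 7)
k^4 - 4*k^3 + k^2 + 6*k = k*(k - 3)*(k - 2)*(k + 1)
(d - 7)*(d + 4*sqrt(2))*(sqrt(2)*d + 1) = sqrt(2)*d^3 - 7*sqrt(2)*d^2 + 9*d^2 - 63*d + 4*sqrt(2)*d - 28*sqrt(2)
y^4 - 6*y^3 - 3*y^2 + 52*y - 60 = (y - 5)*(y - 2)^2*(y + 3)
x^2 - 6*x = x*(x - 6)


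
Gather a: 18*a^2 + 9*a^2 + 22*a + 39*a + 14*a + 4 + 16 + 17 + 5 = 27*a^2 + 75*a + 42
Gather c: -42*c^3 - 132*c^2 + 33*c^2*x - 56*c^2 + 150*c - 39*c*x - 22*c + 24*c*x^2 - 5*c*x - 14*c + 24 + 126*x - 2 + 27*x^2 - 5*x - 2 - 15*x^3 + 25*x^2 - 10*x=-42*c^3 + c^2*(33*x - 188) + c*(24*x^2 - 44*x + 114) - 15*x^3 + 52*x^2 + 111*x + 20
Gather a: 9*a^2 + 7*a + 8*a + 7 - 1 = 9*a^2 + 15*a + 6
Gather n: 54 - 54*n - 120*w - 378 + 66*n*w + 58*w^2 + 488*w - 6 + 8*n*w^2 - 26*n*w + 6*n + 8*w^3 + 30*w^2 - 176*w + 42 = n*(8*w^2 + 40*w - 48) + 8*w^3 + 88*w^2 + 192*w - 288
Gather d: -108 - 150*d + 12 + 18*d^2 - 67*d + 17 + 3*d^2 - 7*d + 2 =21*d^2 - 224*d - 77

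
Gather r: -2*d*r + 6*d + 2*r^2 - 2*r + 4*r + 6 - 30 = 6*d + 2*r^2 + r*(2 - 2*d) - 24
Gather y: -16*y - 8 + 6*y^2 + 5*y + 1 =6*y^2 - 11*y - 7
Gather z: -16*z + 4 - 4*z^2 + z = -4*z^2 - 15*z + 4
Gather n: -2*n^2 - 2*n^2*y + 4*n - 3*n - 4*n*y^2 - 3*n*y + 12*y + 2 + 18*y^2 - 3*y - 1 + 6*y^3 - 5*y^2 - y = n^2*(-2*y - 2) + n*(-4*y^2 - 3*y + 1) + 6*y^3 + 13*y^2 + 8*y + 1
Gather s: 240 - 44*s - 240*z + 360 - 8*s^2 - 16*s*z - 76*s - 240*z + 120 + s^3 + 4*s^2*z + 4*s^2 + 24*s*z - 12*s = s^3 + s^2*(4*z - 4) + s*(8*z - 132) - 480*z + 720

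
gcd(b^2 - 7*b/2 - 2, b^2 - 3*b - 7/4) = b + 1/2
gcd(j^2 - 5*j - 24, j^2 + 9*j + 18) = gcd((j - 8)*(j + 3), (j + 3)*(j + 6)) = j + 3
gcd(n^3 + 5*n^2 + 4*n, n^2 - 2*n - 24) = n + 4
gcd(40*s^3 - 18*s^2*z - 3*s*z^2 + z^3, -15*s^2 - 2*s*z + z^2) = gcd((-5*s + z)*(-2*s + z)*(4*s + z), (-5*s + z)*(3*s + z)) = -5*s + z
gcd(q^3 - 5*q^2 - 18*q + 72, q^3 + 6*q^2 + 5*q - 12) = q + 4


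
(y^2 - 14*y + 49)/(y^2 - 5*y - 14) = (y - 7)/(y + 2)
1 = 1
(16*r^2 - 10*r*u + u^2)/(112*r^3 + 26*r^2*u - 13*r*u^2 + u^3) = (2*r - u)/(14*r^2 + 5*r*u - u^2)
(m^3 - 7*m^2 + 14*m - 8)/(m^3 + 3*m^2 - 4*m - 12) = (m^2 - 5*m + 4)/(m^2 + 5*m + 6)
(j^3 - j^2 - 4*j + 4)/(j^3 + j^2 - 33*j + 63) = (j^3 - j^2 - 4*j + 4)/(j^3 + j^2 - 33*j + 63)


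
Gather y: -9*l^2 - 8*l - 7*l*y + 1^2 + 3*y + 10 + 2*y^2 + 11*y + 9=-9*l^2 - 8*l + 2*y^2 + y*(14 - 7*l) + 20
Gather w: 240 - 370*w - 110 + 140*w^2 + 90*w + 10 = 140*w^2 - 280*w + 140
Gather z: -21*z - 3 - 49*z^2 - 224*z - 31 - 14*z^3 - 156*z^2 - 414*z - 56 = -14*z^3 - 205*z^2 - 659*z - 90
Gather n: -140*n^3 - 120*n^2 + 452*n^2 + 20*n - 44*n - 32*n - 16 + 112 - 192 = -140*n^3 + 332*n^2 - 56*n - 96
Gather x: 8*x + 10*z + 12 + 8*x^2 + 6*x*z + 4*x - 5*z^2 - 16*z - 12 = 8*x^2 + x*(6*z + 12) - 5*z^2 - 6*z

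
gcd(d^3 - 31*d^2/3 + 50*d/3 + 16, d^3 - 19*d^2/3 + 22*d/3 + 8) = d^2 - 7*d/3 - 2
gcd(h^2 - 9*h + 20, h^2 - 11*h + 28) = h - 4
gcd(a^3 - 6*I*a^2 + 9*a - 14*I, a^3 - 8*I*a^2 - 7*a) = a^2 - 8*I*a - 7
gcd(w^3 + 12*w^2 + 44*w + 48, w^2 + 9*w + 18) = w + 6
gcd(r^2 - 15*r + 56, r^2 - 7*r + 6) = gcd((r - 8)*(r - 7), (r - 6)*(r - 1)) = 1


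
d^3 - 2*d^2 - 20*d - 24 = (d - 6)*(d + 2)^2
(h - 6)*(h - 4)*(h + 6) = h^3 - 4*h^2 - 36*h + 144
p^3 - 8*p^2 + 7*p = p*(p - 7)*(p - 1)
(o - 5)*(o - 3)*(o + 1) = o^3 - 7*o^2 + 7*o + 15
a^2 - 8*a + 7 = (a - 7)*(a - 1)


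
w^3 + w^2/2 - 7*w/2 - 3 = (w - 2)*(w + 1)*(w + 3/2)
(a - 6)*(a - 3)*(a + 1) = a^3 - 8*a^2 + 9*a + 18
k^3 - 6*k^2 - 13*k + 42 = (k - 7)*(k - 2)*(k + 3)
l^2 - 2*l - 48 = (l - 8)*(l + 6)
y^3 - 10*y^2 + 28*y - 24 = (y - 6)*(y - 2)^2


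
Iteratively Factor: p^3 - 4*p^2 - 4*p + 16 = (p - 2)*(p^2 - 2*p - 8) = (p - 4)*(p - 2)*(p + 2)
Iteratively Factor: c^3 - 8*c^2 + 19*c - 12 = (c - 1)*(c^2 - 7*c + 12) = (c - 3)*(c - 1)*(c - 4)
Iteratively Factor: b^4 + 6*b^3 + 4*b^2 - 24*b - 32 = (b + 4)*(b^3 + 2*b^2 - 4*b - 8) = (b + 2)*(b + 4)*(b^2 - 4) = (b - 2)*(b + 2)*(b + 4)*(b + 2)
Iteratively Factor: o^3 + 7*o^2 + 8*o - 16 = (o + 4)*(o^2 + 3*o - 4) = (o + 4)^2*(o - 1)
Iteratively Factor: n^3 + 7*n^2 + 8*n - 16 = (n - 1)*(n^2 + 8*n + 16) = (n - 1)*(n + 4)*(n + 4)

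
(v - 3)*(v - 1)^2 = v^3 - 5*v^2 + 7*v - 3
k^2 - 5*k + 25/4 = (k - 5/2)^2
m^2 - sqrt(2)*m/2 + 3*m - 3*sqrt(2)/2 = (m + 3)*(m - sqrt(2)/2)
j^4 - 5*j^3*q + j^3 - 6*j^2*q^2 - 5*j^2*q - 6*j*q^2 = j*(j + 1)*(j - 6*q)*(j + q)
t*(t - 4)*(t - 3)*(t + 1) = t^4 - 6*t^3 + 5*t^2 + 12*t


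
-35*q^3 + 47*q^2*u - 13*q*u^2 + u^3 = (-7*q + u)*(-5*q + u)*(-q + u)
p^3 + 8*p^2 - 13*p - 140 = (p - 4)*(p + 5)*(p + 7)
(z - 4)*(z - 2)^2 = z^3 - 8*z^2 + 20*z - 16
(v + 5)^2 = v^2 + 10*v + 25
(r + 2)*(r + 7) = r^2 + 9*r + 14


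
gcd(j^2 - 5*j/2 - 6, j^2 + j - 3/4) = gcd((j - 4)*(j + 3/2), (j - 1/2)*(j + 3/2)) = j + 3/2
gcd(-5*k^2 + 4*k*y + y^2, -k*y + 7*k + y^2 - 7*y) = -k + y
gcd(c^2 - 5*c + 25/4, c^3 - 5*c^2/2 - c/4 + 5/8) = c - 5/2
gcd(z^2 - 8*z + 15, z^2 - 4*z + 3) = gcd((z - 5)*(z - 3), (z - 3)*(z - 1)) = z - 3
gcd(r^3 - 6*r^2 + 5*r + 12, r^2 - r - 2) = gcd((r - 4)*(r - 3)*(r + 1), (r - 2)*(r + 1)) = r + 1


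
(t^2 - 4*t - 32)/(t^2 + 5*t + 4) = (t - 8)/(t + 1)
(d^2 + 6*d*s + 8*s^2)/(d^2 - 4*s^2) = (-d - 4*s)/(-d + 2*s)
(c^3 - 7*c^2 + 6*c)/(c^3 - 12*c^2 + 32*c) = (c^2 - 7*c + 6)/(c^2 - 12*c + 32)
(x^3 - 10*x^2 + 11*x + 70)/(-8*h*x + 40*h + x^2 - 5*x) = (x^2 - 5*x - 14)/(-8*h + x)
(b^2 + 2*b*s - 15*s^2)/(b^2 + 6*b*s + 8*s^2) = (b^2 + 2*b*s - 15*s^2)/(b^2 + 6*b*s + 8*s^2)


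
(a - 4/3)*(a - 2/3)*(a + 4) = a^3 + 2*a^2 - 64*a/9 + 32/9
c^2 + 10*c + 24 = (c + 4)*(c + 6)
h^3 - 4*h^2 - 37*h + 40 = (h - 8)*(h - 1)*(h + 5)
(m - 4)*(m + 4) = m^2 - 16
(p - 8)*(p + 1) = p^2 - 7*p - 8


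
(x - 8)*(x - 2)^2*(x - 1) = x^4 - 13*x^3 + 48*x^2 - 68*x + 32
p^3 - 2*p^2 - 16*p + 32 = (p - 4)*(p - 2)*(p + 4)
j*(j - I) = j^2 - I*j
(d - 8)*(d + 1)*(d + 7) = d^3 - 57*d - 56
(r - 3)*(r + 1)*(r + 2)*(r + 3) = r^4 + 3*r^3 - 7*r^2 - 27*r - 18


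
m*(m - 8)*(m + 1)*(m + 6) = m^4 - m^3 - 50*m^2 - 48*m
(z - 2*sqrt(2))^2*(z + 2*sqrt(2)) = z^3 - 2*sqrt(2)*z^2 - 8*z + 16*sqrt(2)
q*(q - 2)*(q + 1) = q^3 - q^2 - 2*q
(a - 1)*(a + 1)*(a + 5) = a^3 + 5*a^2 - a - 5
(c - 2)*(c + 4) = c^2 + 2*c - 8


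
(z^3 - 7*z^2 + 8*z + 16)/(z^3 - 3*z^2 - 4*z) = (z - 4)/z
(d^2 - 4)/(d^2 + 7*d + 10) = (d - 2)/(d + 5)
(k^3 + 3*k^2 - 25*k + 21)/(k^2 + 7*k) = k - 4 + 3/k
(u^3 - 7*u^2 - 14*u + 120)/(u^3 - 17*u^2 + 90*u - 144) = (u^2 - u - 20)/(u^2 - 11*u + 24)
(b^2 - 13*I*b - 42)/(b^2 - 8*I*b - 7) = (b - 6*I)/(b - I)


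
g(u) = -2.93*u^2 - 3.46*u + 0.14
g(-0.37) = 1.02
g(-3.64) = -26.09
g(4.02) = -61.12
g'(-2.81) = 13.01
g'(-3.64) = 17.87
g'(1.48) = -12.13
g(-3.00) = -15.85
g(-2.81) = -13.27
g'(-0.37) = -1.29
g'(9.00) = -56.20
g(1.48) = -11.40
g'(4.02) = -27.02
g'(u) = -5.86*u - 3.46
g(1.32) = -9.53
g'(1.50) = -12.25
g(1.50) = -11.64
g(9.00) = -268.33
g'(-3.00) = 14.12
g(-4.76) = -49.78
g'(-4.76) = 24.43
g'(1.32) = -11.20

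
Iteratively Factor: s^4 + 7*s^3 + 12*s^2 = (s + 4)*(s^3 + 3*s^2) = s*(s + 4)*(s^2 + 3*s) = s^2*(s + 4)*(s + 3)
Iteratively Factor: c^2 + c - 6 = (c - 2)*(c + 3)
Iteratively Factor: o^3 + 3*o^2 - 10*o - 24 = (o - 3)*(o^2 + 6*o + 8) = (o - 3)*(o + 2)*(o + 4)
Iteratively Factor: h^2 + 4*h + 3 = (h + 1)*(h + 3)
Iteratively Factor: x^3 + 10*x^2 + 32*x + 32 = (x + 2)*(x^2 + 8*x + 16) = (x + 2)*(x + 4)*(x + 4)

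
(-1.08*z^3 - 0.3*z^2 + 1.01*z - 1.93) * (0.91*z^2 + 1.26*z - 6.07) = -0.9828*z^5 - 1.6338*z^4 + 7.0967*z^3 + 1.3373*z^2 - 8.5625*z + 11.7151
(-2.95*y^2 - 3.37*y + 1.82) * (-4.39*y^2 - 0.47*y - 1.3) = 12.9505*y^4 + 16.1808*y^3 - 2.5709*y^2 + 3.5256*y - 2.366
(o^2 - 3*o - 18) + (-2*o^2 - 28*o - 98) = -o^2 - 31*o - 116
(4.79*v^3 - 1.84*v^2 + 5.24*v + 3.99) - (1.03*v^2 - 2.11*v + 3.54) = 4.79*v^3 - 2.87*v^2 + 7.35*v + 0.45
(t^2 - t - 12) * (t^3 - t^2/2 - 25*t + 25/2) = t^5 - 3*t^4/2 - 73*t^3/2 + 87*t^2/2 + 575*t/2 - 150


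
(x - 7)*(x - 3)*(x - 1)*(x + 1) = x^4 - 10*x^3 + 20*x^2 + 10*x - 21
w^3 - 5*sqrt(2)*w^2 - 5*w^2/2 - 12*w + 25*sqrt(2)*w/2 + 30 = (w - 5/2)*(w - 6*sqrt(2))*(w + sqrt(2))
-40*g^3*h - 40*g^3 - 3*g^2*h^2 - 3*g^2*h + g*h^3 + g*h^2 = (-8*g + h)*(5*g + h)*(g*h + g)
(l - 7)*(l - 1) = l^2 - 8*l + 7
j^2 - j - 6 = (j - 3)*(j + 2)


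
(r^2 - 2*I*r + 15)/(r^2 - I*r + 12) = (r - 5*I)/(r - 4*I)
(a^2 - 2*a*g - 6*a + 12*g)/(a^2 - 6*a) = (a - 2*g)/a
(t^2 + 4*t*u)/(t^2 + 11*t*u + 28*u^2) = t/(t + 7*u)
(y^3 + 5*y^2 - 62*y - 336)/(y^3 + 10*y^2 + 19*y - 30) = (y^2 - y - 56)/(y^2 + 4*y - 5)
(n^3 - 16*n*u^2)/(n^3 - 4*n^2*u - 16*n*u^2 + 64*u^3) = n/(n - 4*u)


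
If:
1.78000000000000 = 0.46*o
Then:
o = 3.87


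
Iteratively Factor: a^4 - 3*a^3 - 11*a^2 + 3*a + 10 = (a + 1)*(a^3 - 4*a^2 - 7*a + 10) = (a - 1)*(a + 1)*(a^2 - 3*a - 10) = (a - 5)*(a - 1)*(a + 1)*(a + 2)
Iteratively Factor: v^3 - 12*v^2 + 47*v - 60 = (v - 3)*(v^2 - 9*v + 20) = (v - 5)*(v - 3)*(v - 4)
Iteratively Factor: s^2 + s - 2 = (s + 2)*(s - 1)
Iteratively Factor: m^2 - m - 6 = (m - 3)*(m + 2)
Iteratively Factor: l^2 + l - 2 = (l - 1)*(l + 2)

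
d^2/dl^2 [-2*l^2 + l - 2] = -4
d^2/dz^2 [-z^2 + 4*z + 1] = -2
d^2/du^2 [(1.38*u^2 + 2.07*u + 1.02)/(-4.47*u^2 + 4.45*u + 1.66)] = (-2.8421709430404e-14*u^4 - 137.621466*u^3 - 183.722364*u^2 + 29.577096*u - 32.557584)/(89.314623*u^6 - 266.745015*u^5 + 166.046643*u^4 + 109.998215*u^3 - 61.663854*u^2 - 36.78726*u - 4.574296)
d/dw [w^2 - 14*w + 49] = 2*w - 14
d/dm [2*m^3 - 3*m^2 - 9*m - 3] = 6*m^2 - 6*m - 9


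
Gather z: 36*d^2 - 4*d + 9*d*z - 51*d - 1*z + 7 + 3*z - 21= 36*d^2 - 55*d + z*(9*d + 2) - 14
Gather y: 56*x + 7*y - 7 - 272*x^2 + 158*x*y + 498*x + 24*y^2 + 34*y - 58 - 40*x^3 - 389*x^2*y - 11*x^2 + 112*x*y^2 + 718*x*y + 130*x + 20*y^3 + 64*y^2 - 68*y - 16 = -40*x^3 - 283*x^2 + 684*x + 20*y^3 + y^2*(112*x + 88) + y*(-389*x^2 + 876*x - 27) - 81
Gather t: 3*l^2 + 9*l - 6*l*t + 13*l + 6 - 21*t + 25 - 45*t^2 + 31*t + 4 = 3*l^2 + 22*l - 45*t^2 + t*(10 - 6*l) + 35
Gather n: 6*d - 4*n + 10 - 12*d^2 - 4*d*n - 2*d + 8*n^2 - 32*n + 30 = -12*d^2 + 4*d + 8*n^2 + n*(-4*d - 36) + 40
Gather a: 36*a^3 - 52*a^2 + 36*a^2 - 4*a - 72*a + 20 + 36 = 36*a^3 - 16*a^2 - 76*a + 56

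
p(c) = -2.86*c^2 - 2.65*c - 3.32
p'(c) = -5.72*c - 2.65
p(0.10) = -3.61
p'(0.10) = -3.22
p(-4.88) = -58.50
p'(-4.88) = 25.26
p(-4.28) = -44.37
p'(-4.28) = 21.83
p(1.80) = -17.36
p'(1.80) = -12.95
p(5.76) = -113.47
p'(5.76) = -35.60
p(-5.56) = -77.00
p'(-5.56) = 29.15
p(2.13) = -21.94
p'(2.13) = -14.83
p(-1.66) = -6.80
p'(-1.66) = 6.85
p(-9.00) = -211.13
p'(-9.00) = 48.83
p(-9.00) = -211.13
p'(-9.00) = 48.83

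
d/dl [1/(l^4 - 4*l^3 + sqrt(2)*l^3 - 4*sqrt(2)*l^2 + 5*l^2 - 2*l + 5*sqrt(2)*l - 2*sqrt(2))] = (-4*l^3 - 3*sqrt(2)*l^2 + 12*l^2 - 10*l + 8*sqrt(2)*l - 5*sqrt(2) + 2)/(l^4 - 4*l^3 + sqrt(2)*l^3 - 4*sqrt(2)*l^2 + 5*l^2 - 2*l + 5*sqrt(2)*l - 2*sqrt(2))^2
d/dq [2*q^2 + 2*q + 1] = 4*q + 2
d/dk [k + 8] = 1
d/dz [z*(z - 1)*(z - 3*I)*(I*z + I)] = 4*I*z^3 + 9*z^2 - 2*I*z - 3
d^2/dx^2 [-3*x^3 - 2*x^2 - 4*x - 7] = -18*x - 4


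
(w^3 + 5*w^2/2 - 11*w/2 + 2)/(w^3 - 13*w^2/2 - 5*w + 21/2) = (2*w^2 + 7*w - 4)/(2*w^2 - 11*w - 21)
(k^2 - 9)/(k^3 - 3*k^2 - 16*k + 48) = (k + 3)/(k^2 - 16)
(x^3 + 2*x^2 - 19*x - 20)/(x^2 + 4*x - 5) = (x^2 - 3*x - 4)/(x - 1)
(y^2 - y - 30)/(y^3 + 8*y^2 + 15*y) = (y - 6)/(y*(y + 3))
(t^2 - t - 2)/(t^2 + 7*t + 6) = (t - 2)/(t + 6)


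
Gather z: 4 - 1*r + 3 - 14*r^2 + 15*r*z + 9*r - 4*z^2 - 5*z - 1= -14*r^2 + 8*r - 4*z^2 + z*(15*r - 5) + 6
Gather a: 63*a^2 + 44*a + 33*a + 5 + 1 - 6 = 63*a^2 + 77*a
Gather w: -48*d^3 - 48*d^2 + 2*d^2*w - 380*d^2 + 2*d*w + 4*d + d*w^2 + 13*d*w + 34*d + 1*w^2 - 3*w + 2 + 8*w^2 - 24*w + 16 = -48*d^3 - 428*d^2 + 38*d + w^2*(d + 9) + w*(2*d^2 + 15*d - 27) + 18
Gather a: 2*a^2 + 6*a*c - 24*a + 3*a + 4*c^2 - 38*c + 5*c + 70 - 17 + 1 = 2*a^2 + a*(6*c - 21) + 4*c^2 - 33*c + 54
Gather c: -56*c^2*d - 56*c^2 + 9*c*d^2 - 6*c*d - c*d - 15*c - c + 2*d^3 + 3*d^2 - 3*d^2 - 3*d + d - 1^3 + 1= c^2*(-56*d - 56) + c*(9*d^2 - 7*d - 16) + 2*d^3 - 2*d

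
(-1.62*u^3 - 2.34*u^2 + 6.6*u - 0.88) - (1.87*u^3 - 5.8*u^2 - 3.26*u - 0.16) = -3.49*u^3 + 3.46*u^2 + 9.86*u - 0.72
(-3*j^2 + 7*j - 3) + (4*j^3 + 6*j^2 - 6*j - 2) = 4*j^3 + 3*j^2 + j - 5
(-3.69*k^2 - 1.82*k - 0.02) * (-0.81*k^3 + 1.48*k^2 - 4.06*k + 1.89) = 2.9889*k^5 - 3.987*k^4 + 12.304*k^3 + 0.3855*k^2 - 3.3586*k - 0.0378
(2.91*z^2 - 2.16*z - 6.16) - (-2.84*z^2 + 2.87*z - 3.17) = 5.75*z^2 - 5.03*z - 2.99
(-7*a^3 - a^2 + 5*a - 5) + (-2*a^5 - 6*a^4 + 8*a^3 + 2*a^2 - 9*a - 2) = -2*a^5 - 6*a^4 + a^3 + a^2 - 4*a - 7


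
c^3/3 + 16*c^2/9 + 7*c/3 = c*(c/3 + 1)*(c + 7/3)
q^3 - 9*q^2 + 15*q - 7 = (q - 7)*(q - 1)^2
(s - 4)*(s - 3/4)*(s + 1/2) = s^3 - 17*s^2/4 + 5*s/8 + 3/2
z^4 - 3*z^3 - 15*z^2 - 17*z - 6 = (z - 6)*(z + 1)^3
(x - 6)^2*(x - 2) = x^3 - 14*x^2 + 60*x - 72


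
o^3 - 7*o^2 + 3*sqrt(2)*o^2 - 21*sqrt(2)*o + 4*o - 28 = (o - 7)*(o + sqrt(2))*(o + 2*sqrt(2))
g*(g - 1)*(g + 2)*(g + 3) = g^4 + 4*g^3 + g^2 - 6*g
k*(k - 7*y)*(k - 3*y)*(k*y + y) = k^4*y - 10*k^3*y^2 + k^3*y + 21*k^2*y^3 - 10*k^2*y^2 + 21*k*y^3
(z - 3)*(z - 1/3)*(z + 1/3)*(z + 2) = z^4 - z^3 - 55*z^2/9 + z/9 + 2/3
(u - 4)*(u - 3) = u^2 - 7*u + 12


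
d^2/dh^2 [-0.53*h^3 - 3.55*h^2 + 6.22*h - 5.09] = -3.18*h - 7.1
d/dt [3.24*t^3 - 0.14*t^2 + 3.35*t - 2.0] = 9.72*t^2 - 0.28*t + 3.35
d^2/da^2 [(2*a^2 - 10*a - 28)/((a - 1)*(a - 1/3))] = 36*(-11*a^3 - 129*a^2 + 183*a - 67)/(27*a^6 - 108*a^5 + 171*a^4 - 136*a^3 + 57*a^2 - 12*a + 1)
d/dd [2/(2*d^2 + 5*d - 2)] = 2*(-4*d - 5)/(2*d^2 + 5*d - 2)^2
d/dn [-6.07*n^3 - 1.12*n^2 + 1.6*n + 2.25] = -18.21*n^2 - 2.24*n + 1.6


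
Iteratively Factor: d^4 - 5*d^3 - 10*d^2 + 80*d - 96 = (d - 4)*(d^3 - d^2 - 14*d + 24) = (d - 4)*(d + 4)*(d^2 - 5*d + 6) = (d - 4)*(d - 2)*(d + 4)*(d - 3)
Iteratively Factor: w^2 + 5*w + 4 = (w + 1)*(w + 4)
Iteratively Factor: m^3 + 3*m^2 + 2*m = (m)*(m^2 + 3*m + 2) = m*(m + 2)*(m + 1)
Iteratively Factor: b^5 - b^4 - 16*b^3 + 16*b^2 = (b)*(b^4 - b^3 - 16*b^2 + 16*b) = b*(b + 4)*(b^3 - 5*b^2 + 4*b) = b*(b - 1)*(b + 4)*(b^2 - 4*b) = b*(b - 4)*(b - 1)*(b + 4)*(b)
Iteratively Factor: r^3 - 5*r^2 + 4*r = (r - 1)*(r^2 - 4*r) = r*(r - 1)*(r - 4)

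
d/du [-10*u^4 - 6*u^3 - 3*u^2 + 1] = 2*u*(-20*u^2 - 9*u - 3)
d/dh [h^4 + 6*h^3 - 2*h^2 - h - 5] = 4*h^3 + 18*h^2 - 4*h - 1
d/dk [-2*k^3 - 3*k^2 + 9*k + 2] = -6*k^2 - 6*k + 9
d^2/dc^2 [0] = 0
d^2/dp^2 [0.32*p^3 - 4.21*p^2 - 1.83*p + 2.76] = 1.92*p - 8.42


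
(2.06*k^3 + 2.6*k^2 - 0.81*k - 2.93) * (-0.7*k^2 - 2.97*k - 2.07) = -1.442*k^5 - 7.9382*k^4 - 11.4192*k^3 - 0.925299999999999*k^2 + 10.3788*k + 6.0651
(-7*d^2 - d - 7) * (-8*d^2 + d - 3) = 56*d^4 + d^3 + 76*d^2 - 4*d + 21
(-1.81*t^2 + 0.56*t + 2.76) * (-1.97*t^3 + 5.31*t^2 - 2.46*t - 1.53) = 3.5657*t^5 - 10.7143*t^4 + 1.989*t^3 + 16.0473*t^2 - 7.6464*t - 4.2228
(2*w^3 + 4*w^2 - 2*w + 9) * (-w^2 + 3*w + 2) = -2*w^5 + 2*w^4 + 18*w^3 - 7*w^2 + 23*w + 18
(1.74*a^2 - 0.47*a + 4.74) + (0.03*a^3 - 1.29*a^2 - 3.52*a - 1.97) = 0.03*a^3 + 0.45*a^2 - 3.99*a + 2.77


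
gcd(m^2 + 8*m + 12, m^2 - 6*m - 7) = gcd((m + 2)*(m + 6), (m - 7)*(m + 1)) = 1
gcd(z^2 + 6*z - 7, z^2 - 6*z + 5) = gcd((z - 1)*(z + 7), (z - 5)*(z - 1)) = z - 1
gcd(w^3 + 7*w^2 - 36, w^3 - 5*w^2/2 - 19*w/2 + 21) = w^2 + w - 6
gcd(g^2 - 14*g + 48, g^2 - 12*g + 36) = g - 6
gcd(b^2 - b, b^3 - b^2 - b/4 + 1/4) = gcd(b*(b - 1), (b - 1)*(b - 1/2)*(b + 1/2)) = b - 1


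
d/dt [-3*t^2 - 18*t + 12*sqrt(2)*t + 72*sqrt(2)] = -6*t - 18 + 12*sqrt(2)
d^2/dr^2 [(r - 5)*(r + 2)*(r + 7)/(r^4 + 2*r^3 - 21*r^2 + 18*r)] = 2*(r^9 + 12*r^8 - 99*r^7 - 1180*r^6 - 1059*r^5 + 16698*r^4 + 10281*r^3 - 100170*r^2 + 79380*r - 22680)/(r^3*(r^9 + 6*r^8 - 51*r^7 - 190*r^6 + 1287*r^5 + 594*r^4 - 12825*r^3 + 25758*r^2 - 20412*r + 5832))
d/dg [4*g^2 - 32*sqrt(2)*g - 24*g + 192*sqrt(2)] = 8*g - 32*sqrt(2) - 24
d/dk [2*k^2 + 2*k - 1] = 4*k + 2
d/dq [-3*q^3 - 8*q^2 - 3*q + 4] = -9*q^2 - 16*q - 3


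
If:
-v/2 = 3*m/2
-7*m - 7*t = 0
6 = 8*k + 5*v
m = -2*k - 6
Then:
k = -42/19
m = -30/19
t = 30/19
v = 90/19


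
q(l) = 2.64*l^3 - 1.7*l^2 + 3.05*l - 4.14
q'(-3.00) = 84.53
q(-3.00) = -99.87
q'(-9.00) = 675.17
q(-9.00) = -2093.85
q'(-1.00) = 14.37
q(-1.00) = -11.53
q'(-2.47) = 59.77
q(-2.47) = -61.83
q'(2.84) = 57.27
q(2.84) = 51.28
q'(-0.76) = 10.21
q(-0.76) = -8.60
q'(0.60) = 3.86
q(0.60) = -2.35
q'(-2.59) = 64.98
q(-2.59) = -69.31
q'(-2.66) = 68.13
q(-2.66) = -73.97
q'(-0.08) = 3.37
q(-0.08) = -4.40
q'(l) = 7.92*l^2 - 3.4*l + 3.05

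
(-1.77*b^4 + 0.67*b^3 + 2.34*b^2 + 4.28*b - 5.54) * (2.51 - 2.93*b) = 5.1861*b^5 - 6.4058*b^4 - 5.1745*b^3 - 6.667*b^2 + 26.975*b - 13.9054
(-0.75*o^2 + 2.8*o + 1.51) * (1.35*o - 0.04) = -1.0125*o^3 + 3.81*o^2 + 1.9265*o - 0.0604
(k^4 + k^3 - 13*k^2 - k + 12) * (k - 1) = k^5 - 14*k^3 + 12*k^2 + 13*k - 12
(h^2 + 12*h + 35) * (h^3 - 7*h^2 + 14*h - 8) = h^5 + 5*h^4 - 35*h^3 - 85*h^2 + 394*h - 280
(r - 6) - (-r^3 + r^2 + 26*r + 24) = r^3 - r^2 - 25*r - 30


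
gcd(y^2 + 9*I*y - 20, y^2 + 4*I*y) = y + 4*I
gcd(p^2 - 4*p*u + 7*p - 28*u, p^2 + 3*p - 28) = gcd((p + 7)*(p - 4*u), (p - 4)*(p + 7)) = p + 7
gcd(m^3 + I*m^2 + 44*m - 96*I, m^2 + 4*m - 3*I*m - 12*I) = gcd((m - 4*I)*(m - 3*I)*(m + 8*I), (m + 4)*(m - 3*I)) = m - 3*I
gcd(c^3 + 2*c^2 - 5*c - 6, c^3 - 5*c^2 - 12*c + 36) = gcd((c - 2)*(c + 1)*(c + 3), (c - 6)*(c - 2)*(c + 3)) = c^2 + c - 6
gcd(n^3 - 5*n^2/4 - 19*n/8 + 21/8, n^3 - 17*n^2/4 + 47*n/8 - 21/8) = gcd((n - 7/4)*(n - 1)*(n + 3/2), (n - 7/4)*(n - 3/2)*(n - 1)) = n^2 - 11*n/4 + 7/4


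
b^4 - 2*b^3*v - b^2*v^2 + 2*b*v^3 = b*(b - 2*v)*(b - v)*(b + v)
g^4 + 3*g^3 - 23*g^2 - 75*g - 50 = (g - 5)*(g + 1)*(g + 2)*(g + 5)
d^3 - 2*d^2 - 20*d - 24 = (d - 6)*(d + 2)^2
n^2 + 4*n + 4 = (n + 2)^2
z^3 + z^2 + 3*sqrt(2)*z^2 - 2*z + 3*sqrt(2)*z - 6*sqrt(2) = (z - 1)*(z + 2)*(z + 3*sqrt(2))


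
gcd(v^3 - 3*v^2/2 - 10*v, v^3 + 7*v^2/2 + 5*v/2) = v^2 + 5*v/2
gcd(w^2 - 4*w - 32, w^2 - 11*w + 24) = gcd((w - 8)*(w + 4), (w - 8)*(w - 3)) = w - 8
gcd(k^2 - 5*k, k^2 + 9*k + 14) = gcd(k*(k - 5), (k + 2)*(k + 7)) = 1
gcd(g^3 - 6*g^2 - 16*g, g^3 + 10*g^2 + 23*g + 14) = g + 2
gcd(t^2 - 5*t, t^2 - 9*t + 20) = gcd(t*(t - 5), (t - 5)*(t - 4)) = t - 5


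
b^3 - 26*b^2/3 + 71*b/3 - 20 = (b - 4)*(b - 3)*(b - 5/3)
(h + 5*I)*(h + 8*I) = h^2 + 13*I*h - 40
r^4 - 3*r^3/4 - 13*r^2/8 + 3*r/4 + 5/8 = (r - 5/4)*(r - 1)*(r + 1/2)*(r + 1)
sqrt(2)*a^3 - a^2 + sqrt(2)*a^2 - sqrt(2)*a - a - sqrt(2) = (a + 1)*(a - sqrt(2))*(sqrt(2)*a + 1)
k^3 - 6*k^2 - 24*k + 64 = (k - 8)*(k - 2)*(k + 4)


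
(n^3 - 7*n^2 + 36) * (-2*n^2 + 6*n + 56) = -2*n^5 + 20*n^4 + 14*n^3 - 464*n^2 + 216*n + 2016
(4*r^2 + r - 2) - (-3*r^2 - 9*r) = 7*r^2 + 10*r - 2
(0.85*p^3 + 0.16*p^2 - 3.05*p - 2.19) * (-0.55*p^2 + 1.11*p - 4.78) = -0.4675*p^5 + 0.8555*p^4 - 2.2079*p^3 - 2.9458*p^2 + 12.1481*p + 10.4682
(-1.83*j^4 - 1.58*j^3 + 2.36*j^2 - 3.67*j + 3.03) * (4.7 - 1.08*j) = 1.9764*j^5 - 6.8946*j^4 - 9.9748*j^3 + 15.0556*j^2 - 20.5214*j + 14.241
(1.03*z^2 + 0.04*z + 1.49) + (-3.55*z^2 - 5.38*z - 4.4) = -2.52*z^2 - 5.34*z - 2.91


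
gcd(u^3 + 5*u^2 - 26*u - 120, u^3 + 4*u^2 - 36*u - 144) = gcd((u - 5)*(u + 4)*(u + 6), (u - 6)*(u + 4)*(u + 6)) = u^2 + 10*u + 24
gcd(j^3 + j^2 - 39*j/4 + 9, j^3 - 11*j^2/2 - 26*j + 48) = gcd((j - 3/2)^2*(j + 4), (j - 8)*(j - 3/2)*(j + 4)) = j^2 + 5*j/2 - 6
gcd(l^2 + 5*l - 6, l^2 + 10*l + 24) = l + 6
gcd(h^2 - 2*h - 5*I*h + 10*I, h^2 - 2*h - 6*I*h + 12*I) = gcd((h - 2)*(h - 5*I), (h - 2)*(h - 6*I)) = h - 2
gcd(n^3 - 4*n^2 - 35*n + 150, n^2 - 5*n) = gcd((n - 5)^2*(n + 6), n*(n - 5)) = n - 5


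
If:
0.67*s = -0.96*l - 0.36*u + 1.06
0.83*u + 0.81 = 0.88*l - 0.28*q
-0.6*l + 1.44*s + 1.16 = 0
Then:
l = 1.2909661510872 - 0.290517821116342*u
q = 1.16446504627406 - 3.8773417235085*u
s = -0.121049092131809*u - 0.267652992602555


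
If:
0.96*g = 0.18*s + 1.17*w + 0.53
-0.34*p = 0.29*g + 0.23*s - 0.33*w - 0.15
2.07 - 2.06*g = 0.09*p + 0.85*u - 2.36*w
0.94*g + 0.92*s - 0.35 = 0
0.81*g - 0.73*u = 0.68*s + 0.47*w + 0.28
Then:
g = 1.19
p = 0.62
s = -0.84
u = 1.30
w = 0.65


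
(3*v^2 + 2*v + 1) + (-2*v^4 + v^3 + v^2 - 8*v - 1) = -2*v^4 + v^3 + 4*v^2 - 6*v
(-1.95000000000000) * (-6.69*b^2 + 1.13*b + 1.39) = 13.0455*b^2 - 2.2035*b - 2.7105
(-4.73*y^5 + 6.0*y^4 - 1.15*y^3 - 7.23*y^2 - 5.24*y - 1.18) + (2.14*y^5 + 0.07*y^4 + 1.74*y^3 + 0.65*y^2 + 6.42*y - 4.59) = -2.59*y^5 + 6.07*y^4 + 0.59*y^3 - 6.58*y^2 + 1.18*y - 5.77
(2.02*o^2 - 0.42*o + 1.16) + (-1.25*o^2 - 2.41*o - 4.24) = 0.77*o^2 - 2.83*o - 3.08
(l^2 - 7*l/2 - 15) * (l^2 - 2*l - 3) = l^4 - 11*l^3/2 - 11*l^2 + 81*l/2 + 45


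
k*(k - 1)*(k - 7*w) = k^3 - 7*k^2*w - k^2 + 7*k*w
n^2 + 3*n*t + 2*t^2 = (n + t)*(n + 2*t)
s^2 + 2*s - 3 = (s - 1)*(s + 3)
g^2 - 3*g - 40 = (g - 8)*(g + 5)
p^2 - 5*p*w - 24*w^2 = (p - 8*w)*(p + 3*w)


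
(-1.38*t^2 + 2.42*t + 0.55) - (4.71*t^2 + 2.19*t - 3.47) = -6.09*t^2 + 0.23*t + 4.02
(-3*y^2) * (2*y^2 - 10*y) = -6*y^4 + 30*y^3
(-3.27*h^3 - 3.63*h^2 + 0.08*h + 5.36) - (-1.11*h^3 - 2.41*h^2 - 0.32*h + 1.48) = -2.16*h^3 - 1.22*h^2 + 0.4*h + 3.88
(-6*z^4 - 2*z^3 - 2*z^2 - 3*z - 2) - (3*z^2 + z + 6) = -6*z^4 - 2*z^3 - 5*z^2 - 4*z - 8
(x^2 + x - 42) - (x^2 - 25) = x - 17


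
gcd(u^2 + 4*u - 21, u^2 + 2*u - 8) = 1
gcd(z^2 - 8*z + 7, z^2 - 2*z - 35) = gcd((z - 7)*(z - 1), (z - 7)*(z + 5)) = z - 7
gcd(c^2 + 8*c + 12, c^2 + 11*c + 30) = c + 6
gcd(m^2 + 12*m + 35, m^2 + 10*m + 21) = m + 7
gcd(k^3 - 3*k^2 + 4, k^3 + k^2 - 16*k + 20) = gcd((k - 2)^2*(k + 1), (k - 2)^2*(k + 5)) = k^2 - 4*k + 4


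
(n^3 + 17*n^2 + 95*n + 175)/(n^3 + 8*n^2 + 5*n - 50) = (n + 7)/(n - 2)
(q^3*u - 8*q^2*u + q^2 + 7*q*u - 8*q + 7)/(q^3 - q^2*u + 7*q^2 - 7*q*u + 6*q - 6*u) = (q^3*u - 8*q^2*u + q^2 + 7*q*u - 8*q + 7)/(q^3 - q^2*u + 7*q^2 - 7*q*u + 6*q - 6*u)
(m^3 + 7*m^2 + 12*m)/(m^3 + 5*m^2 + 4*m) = (m + 3)/(m + 1)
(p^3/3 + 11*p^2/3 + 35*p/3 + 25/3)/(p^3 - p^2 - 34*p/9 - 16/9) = 3*(p^2 + 10*p + 25)/(9*p^2 - 18*p - 16)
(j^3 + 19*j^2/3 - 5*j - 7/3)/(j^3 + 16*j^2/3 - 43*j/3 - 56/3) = (3*j^2 - 2*j - 1)/(3*j^2 - 5*j - 8)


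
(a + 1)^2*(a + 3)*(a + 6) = a^4 + 11*a^3 + 37*a^2 + 45*a + 18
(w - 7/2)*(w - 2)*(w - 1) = w^3 - 13*w^2/2 + 25*w/2 - 7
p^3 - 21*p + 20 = (p - 4)*(p - 1)*(p + 5)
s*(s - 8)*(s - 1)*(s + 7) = s^4 - 2*s^3 - 55*s^2 + 56*s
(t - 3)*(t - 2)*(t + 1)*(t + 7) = t^4 + 3*t^3 - 27*t^2 + 13*t + 42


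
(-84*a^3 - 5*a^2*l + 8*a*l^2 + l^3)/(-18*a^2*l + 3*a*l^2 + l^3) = (28*a^2 + 11*a*l + l^2)/(l*(6*a + l))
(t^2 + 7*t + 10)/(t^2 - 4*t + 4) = (t^2 + 7*t + 10)/(t^2 - 4*t + 4)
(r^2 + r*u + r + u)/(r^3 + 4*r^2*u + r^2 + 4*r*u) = (r + u)/(r*(r + 4*u))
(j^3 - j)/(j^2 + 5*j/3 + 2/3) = 3*j*(j - 1)/(3*j + 2)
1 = 1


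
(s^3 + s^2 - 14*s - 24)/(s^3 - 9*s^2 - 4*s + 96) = (s + 2)/(s - 8)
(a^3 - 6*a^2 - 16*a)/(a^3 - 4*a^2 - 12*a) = (a - 8)/(a - 6)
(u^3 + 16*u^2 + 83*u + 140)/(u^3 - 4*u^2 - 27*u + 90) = (u^2 + 11*u + 28)/(u^2 - 9*u + 18)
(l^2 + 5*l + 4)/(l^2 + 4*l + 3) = (l + 4)/(l + 3)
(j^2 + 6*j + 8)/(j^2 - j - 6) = (j + 4)/(j - 3)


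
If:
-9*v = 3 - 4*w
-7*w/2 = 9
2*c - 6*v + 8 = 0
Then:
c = -59/7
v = -31/21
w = -18/7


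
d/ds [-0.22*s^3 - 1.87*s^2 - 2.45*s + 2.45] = -0.66*s^2 - 3.74*s - 2.45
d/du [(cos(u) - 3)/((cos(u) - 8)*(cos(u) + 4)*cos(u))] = (51*cos(u) - 13*cos(2*u) + cos(3*u) + 179)*sin(u)/(2*(cos(u) - 8)^2*(cos(u) + 4)^2*cos(u)^2)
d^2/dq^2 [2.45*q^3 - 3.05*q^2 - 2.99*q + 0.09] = 14.7*q - 6.1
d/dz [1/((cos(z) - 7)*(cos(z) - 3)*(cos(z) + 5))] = (3*cos(z)^2 - 10*cos(z) - 29)*sin(z)/((cos(z) - 7)^2*(cos(z) - 3)^2*(cos(z) + 5)^2)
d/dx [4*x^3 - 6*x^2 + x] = 12*x^2 - 12*x + 1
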